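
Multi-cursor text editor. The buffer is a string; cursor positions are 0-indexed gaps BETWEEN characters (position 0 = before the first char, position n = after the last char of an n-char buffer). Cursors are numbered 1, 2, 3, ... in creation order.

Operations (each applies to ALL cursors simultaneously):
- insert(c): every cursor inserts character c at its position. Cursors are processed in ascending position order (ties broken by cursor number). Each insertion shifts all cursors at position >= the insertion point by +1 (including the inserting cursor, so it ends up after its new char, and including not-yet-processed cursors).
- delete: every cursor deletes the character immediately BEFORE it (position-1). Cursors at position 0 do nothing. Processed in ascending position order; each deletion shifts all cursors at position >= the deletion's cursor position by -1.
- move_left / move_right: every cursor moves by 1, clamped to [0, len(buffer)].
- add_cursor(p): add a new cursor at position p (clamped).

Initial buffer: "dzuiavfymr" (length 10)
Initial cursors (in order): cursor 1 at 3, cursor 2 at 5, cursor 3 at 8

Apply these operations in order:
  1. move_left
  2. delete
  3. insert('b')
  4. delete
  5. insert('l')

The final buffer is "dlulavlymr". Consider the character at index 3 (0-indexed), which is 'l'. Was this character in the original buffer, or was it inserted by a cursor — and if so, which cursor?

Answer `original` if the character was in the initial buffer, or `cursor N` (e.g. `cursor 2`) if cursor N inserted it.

After op 1 (move_left): buffer="dzuiavfymr" (len 10), cursors c1@2 c2@4 c3@7, authorship ..........
After op 2 (delete): buffer="duavymr" (len 7), cursors c1@1 c2@2 c3@4, authorship .......
After op 3 (insert('b')): buffer="dbubavbymr" (len 10), cursors c1@2 c2@4 c3@7, authorship .1.2..3...
After op 4 (delete): buffer="duavymr" (len 7), cursors c1@1 c2@2 c3@4, authorship .......
After op 5 (insert('l')): buffer="dlulavlymr" (len 10), cursors c1@2 c2@4 c3@7, authorship .1.2..3...
Authorship (.=original, N=cursor N): . 1 . 2 . . 3 . . .
Index 3: author = 2

Answer: cursor 2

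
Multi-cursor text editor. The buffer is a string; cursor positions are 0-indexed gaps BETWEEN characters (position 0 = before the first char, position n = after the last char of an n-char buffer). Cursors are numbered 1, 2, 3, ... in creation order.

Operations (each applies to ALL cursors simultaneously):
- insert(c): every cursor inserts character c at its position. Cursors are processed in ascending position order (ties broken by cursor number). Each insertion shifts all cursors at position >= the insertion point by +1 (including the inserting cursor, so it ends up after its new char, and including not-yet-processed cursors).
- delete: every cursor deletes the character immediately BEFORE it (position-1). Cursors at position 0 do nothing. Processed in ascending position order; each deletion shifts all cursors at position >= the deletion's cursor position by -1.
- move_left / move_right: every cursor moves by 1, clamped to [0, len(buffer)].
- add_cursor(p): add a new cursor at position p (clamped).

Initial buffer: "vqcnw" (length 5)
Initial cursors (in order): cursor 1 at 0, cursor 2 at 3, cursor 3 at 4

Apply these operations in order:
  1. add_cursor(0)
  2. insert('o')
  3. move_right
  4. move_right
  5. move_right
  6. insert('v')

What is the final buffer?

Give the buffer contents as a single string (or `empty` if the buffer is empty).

After op 1 (add_cursor(0)): buffer="vqcnw" (len 5), cursors c1@0 c4@0 c2@3 c3@4, authorship .....
After op 2 (insert('o')): buffer="oovqconow" (len 9), cursors c1@2 c4@2 c2@6 c3@8, authorship 14...2.3.
After op 3 (move_right): buffer="oovqconow" (len 9), cursors c1@3 c4@3 c2@7 c3@9, authorship 14...2.3.
After op 4 (move_right): buffer="oovqconow" (len 9), cursors c1@4 c4@4 c2@8 c3@9, authorship 14...2.3.
After op 5 (move_right): buffer="oovqconow" (len 9), cursors c1@5 c4@5 c2@9 c3@9, authorship 14...2.3.
After op 6 (insert('v')): buffer="oovqcvvonowvv" (len 13), cursors c1@7 c4@7 c2@13 c3@13, authorship 14...142.3.23

Answer: oovqcvvonowvv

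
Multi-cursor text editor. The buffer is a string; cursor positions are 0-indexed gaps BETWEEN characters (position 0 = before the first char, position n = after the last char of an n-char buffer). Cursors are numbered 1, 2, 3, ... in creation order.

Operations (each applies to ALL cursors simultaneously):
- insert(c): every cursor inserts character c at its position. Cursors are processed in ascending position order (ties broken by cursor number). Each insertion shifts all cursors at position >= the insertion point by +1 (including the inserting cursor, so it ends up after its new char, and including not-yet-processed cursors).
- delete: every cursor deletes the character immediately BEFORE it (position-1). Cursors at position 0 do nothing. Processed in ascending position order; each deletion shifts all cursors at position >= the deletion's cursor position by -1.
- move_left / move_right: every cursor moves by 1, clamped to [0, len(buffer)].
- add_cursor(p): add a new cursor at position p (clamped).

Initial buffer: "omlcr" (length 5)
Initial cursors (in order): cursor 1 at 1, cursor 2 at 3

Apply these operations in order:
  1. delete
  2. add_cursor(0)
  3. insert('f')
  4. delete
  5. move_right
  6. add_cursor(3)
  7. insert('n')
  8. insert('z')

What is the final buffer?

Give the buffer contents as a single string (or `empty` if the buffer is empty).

After op 1 (delete): buffer="mcr" (len 3), cursors c1@0 c2@1, authorship ...
After op 2 (add_cursor(0)): buffer="mcr" (len 3), cursors c1@0 c3@0 c2@1, authorship ...
After op 3 (insert('f')): buffer="ffmfcr" (len 6), cursors c1@2 c3@2 c2@4, authorship 13.2..
After op 4 (delete): buffer="mcr" (len 3), cursors c1@0 c3@0 c2@1, authorship ...
After op 5 (move_right): buffer="mcr" (len 3), cursors c1@1 c3@1 c2@2, authorship ...
After op 6 (add_cursor(3)): buffer="mcr" (len 3), cursors c1@1 c3@1 c2@2 c4@3, authorship ...
After op 7 (insert('n')): buffer="mnncnrn" (len 7), cursors c1@3 c3@3 c2@5 c4@7, authorship .13.2.4
After op 8 (insert('z')): buffer="mnnzzcnzrnz" (len 11), cursors c1@5 c3@5 c2@8 c4@11, authorship .1313.22.44

Answer: mnnzzcnzrnz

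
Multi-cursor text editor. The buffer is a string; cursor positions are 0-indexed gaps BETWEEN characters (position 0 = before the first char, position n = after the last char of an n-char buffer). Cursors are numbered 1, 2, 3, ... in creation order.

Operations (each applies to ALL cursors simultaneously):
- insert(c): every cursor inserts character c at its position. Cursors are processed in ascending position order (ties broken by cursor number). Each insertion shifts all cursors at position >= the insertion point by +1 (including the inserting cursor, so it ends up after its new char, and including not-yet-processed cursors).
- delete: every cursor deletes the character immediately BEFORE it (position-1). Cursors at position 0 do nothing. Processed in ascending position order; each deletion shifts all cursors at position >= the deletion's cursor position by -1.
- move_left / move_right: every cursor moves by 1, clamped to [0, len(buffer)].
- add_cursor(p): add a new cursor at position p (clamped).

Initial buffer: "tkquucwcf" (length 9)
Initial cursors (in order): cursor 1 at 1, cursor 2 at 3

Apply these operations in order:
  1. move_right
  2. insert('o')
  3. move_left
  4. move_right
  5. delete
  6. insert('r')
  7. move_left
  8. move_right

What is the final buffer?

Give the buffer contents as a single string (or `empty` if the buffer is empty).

Answer: tkrqurucwcf

Derivation:
After op 1 (move_right): buffer="tkquucwcf" (len 9), cursors c1@2 c2@4, authorship .........
After op 2 (insert('o')): buffer="tkoquoucwcf" (len 11), cursors c1@3 c2@6, authorship ..1..2.....
After op 3 (move_left): buffer="tkoquoucwcf" (len 11), cursors c1@2 c2@5, authorship ..1..2.....
After op 4 (move_right): buffer="tkoquoucwcf" (len 11), cursors c1@3 c2@6, authorship ..1..2.....
After op 5 (delete): buffer="tkquucwcf" (len 9), cursors c1@2 c2@4, authorship .........
After op 6 (insert('r')): buffer="tkrqurucwcf" (len 11), cursors c1@3 c2@6, authorship ..1..2.....
After op 7 (move_left): buffer="tkrqurucwcf" (len 11), cursors c1@2 c2@5, authorship ..1..2.....
After op 8 (move_right): buffer="tkrqurucwcf" (len 11), cursors c1@3 c2@6, authorship ..1..2.....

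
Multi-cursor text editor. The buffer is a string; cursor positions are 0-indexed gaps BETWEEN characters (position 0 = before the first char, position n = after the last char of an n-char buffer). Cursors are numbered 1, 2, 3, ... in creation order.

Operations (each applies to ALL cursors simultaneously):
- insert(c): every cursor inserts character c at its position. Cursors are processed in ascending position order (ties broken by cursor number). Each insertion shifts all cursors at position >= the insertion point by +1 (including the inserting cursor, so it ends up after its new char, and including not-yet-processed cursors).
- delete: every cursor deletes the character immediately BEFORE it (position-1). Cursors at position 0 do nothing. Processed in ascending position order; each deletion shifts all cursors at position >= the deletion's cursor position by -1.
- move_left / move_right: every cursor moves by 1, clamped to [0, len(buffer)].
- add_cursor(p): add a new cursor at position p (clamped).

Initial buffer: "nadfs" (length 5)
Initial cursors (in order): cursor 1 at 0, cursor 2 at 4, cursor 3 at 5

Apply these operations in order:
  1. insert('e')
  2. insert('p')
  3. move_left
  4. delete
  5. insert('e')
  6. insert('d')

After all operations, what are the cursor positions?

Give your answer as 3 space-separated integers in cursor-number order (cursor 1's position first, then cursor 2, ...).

After op 1 (insert('e')): buffer="enadfese" (len 8), cursors c1@1 c2@6 c3@8, authorship 1....2.3
After op 2 (insert('p')): buffer="epnadfepsep" (len 11), cursors c1@2 c2@8 c3@11, authorship 11....22.33
After op 3 (move_left): buffer="epnadfepsep" (len 11), cursors c1@1 c2@7 c3@10, authorship 11....22.33
After op 4 (delete): buffer="pnadfpsp" (len 8), cursors c1@0 c2@5 c3@7, authorship 1....2.3
After op 5 (insert('e')): buffer="epnadfepsep" (len 11), cursors c1@1 c2@7 c3@10, authorship 11....22.33
After op 6 (insert('d')): buffer="edpnadfedpsedp" (len 14), cursors c1@2 c2@9 c3@13, authorship 111....222.333

Answer: 2 9 13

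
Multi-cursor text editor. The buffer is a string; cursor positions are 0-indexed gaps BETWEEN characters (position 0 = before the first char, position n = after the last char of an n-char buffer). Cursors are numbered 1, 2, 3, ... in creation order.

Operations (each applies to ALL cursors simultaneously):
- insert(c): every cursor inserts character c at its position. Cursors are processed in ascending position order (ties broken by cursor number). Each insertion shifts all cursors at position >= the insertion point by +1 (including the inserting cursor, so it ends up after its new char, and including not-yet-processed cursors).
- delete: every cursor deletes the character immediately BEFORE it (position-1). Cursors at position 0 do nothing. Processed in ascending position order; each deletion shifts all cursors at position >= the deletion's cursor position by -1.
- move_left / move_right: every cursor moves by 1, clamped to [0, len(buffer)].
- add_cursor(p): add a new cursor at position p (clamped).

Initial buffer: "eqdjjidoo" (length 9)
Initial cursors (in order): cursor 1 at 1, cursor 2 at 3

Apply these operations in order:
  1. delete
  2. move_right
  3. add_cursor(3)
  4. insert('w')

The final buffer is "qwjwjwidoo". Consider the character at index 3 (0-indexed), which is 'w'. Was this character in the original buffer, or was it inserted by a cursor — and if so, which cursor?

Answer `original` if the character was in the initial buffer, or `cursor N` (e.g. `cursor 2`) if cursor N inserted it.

After op 1 (delete): buffer="qjjidoo" (len 7), cursors c1@0 c2@1, authorship .......
After op 2 (move_right): buffer="qjjidoo" (len 7), cursors c1@1 c2@2, authorship .......
After op 3 (add_cursor(3)): buffer="qjjidoo" (len 7), cursors c1@1 c2@2 c3@3, authorship .......
After op 4 (insert('w')): buffer="qwjwjwidoo" (len 10), cursors c1@2 c2@4 c3@6, authorship .1.2.3....
Authorship (.=original, N=cursor N): . 1 . 2 . 3 . . . .
Index 3: author = 2

Answer: cursor 2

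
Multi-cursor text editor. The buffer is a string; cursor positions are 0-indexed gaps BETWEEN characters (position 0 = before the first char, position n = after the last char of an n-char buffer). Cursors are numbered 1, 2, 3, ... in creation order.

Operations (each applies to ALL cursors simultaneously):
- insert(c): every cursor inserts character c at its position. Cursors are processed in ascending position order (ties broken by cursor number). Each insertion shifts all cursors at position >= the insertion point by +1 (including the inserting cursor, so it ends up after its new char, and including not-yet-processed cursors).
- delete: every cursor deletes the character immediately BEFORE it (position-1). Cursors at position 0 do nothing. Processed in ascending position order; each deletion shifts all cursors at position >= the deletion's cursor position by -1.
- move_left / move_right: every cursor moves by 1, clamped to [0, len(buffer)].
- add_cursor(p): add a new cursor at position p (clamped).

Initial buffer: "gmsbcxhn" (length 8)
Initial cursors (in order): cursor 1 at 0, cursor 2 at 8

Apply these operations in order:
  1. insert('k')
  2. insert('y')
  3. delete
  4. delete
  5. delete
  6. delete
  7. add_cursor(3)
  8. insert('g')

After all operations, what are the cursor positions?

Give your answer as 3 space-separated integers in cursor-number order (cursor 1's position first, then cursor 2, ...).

Answer: 1 9 5

Derivation:
After op 1 (insert('k')): buffer="kgmsbcxhnk" (len 10), cursors c1@1 c2@10, authorship 1........2
After op 2 (insert('y')): buffer="kygmsbcxhnky" (len 12), cursors c1@2 c2@12, authorship 11........22
After op 3 (delete): buffer="kgmsbcxhnk" (len 10), cursors c1@1 c2@10, authorship 1........2
After op 4 (delete): buffer="gmsbcxhn" (len 8), cursors c1@0 c2@8, authorship ........
After op 5 (delete): buffer="gmsbcxh" (len 7), cursors c1@0 c2@7, authorship .......
After op 6 (delete): buffer="gmsbcx" (len 6), cursors c1@0 c2@6, authorship ......
After op 7 (add_cursor(3)): buffer="gmsbcx" (len 6), cursors c1@0 c3@3 c2@6, authorship ......
After op 8 (insert('g')): buffer="ggmsgbcxg" (len 9), cursors c1@1 c3@5 c2@9, authorship 1...3...2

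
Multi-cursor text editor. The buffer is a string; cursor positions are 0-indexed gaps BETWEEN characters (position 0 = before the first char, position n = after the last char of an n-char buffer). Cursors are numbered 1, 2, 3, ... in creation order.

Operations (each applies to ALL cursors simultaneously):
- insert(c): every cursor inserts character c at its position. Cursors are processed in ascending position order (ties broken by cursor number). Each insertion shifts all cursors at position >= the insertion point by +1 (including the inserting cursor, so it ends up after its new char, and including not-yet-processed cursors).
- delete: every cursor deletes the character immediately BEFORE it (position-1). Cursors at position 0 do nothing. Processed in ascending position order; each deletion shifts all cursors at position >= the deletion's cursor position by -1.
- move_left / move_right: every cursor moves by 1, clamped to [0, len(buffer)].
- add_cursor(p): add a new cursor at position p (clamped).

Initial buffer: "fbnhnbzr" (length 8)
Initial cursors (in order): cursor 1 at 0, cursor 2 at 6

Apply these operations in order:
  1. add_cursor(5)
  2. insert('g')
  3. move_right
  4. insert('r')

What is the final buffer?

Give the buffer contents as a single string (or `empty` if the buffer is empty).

After op 1 (add_cursor(5)): buffer="fbnhnbzr" (len 8), cursors c1@0 c3@5 c2@6, authorship ........
After op 2 (insert('g')): buffer="gfbnhngbgzr" (len 11), cursors c1@1 c3@7 c2@9, authorship 1.....3.2..
After op 3 (move_right): buffer="gfbnhngbgzr" (len 11), cursors c1@2 c3@8 c2@10, authorship 1.....3.2..
After op 4 (insert('r')): buffer="gfrbnhngbrgzrr" (len 14), cursors c1@3 c3@10 c2@13, authorship 1.1....3.32.2.

Answer: gfrbnhngbrgzrr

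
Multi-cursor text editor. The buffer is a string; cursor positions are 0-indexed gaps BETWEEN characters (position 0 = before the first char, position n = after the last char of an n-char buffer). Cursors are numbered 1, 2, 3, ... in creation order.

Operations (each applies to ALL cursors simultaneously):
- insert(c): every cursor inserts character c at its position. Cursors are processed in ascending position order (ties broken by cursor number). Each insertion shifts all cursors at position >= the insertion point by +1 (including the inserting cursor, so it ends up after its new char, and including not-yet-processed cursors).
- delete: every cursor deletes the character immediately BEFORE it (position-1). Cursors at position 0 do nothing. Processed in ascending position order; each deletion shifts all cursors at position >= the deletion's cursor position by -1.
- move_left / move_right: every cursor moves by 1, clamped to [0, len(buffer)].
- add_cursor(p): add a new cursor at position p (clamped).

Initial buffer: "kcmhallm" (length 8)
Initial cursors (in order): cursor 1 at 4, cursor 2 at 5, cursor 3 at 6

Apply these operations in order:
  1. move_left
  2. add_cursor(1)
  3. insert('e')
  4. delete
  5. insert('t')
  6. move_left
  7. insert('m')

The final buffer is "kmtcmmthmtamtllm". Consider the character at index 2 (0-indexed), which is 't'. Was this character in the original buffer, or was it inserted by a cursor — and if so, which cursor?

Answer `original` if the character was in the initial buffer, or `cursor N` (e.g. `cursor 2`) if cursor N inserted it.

After op 1 (move_left): buffer="kcmhallm" (len 8), cursors c1@3 c2@4 c3@5, authorship ........
After op 2 (add_cursor(1)): buffer="kcmhallm" (len 8), cursors c4@1 c1@3 c2@4 c3@5, authorship ........
After op 3 (insert('e')): buffer="kecmeheaellm" (len 12), cursors c4@2 c1@5 c2@7 c3@9, authorship .4..1.2.3...
After op 4 (delete): buffer="kcmhallm" (len 8), cursors c4@1 c1@3 c2@4 c3@5, authorship ........
After op 5 (insert('t')): buffer="ktcmthtatllm" (len 12), cursors c4@2 c1@5 c2@7 c3@9, authorship .4..1.2.3...
After op 6 (move_left): buffer="ktcmthtatllm" (len 12), cursors c4@1 c1@4 c2@6 c3@8, authorship .4..1.2.3...
After op 7 (insert('m')): buffer="kmtcmmthmtamtllm" (len 16), cursors c4@2 c1@6 c2@9 c3@12, authorship .44..11.22.33...
Authorship (.=original, N=cursor N): . 4 4 . . 1 1 . 2 2 . 3 3 . . .
Index 2: author = 4

Answer: cursor 4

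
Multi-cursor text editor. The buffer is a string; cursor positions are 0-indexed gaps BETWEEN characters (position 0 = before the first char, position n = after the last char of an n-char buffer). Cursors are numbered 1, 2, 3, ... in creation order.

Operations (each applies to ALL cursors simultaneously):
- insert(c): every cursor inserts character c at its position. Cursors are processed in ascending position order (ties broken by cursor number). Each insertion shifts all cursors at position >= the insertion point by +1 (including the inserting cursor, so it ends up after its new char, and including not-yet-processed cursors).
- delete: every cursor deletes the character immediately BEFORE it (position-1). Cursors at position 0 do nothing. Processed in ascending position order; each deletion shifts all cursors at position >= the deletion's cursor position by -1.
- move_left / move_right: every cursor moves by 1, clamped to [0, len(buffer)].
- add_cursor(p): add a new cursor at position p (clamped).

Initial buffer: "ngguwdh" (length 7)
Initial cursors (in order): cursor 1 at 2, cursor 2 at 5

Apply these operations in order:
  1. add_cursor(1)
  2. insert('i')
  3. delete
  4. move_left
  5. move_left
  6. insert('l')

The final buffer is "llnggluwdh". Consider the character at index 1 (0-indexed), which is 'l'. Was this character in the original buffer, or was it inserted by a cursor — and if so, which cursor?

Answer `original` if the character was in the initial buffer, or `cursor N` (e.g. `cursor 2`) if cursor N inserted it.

After op 1 (add_cursor(1)): buffer="ngguwdh" (len 7), cursors c3@1 c1@2 c2@5, authorship .......
After op 2 (insert('i')): buffer="nigiguwidh" (len 10), cursors c3@2 c1@4 c2@8, authorship .3.1...2..
After op 3 (delete): buffer="ngguwdh" (len 7), cursors c3@1 c1@2 c2@5, authorship .......
After op 4 (move_left): buffer="ngguwdh" (len 7), cursors c3@0 c1@1 c2@4, authorship .......
After op 5 (move_left): buffer="ngguwdh" (len 7), cursors c1@0 c3@0 c2@3, authorship .......
After op 6 (insert('l')): buffer="llnggluwdh" (len 10), cursors c1@2 c3@2 c2@6, authorship 13...2....
Authorship (.=original, N=cursor N): 1 3 . . . 2 . . . .
Index 1: author = 3

Answer: cursor 3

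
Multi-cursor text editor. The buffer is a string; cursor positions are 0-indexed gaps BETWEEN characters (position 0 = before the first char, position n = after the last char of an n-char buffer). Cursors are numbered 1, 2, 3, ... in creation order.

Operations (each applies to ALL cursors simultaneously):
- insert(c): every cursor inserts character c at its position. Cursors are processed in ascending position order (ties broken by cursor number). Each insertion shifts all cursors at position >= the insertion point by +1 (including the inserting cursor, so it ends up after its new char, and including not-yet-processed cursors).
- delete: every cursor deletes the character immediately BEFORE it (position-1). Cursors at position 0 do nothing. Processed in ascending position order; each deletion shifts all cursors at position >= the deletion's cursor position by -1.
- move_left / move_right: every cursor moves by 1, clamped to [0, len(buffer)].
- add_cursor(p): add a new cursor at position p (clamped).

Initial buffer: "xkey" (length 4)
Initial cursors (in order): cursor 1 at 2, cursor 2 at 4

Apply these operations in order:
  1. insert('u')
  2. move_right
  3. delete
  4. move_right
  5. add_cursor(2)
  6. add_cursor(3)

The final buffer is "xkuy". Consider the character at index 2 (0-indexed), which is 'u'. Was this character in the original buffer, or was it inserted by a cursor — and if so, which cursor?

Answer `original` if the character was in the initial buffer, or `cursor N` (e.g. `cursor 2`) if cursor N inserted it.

Answer: cursor 1

Derivation:
After op 1 (insert('u')): buffer="xkueyu" (len 6), cursors c1@3 c2@6, authorship ..1..2
After op 2 (move_right): buffer="xkueyu" (len 6), cursors c1@4 c2@6, authorship ..1..2
After op 3 (delete): buffer="xkuy" (len 4), cursors c1@3 c2@4, authorship ..1.
After op 4 (move_right): buffer="xkuy" (len 4), cursors c1@4 c2@4, authorship ..1.
After op 5 (add_cursor(2)): buffer="xkuy" (len 4), cursors c3@2 c1@4 c2@4, authorship ..1.
After op 6 (add_cursor(3)): buffer="xkuy" (len 4), cursors c3@2 c4@3 c1@4 c2@4, authorship ..1.
Authorship (.=original, N=cursor N): . . 1 .
Index 2: author = 1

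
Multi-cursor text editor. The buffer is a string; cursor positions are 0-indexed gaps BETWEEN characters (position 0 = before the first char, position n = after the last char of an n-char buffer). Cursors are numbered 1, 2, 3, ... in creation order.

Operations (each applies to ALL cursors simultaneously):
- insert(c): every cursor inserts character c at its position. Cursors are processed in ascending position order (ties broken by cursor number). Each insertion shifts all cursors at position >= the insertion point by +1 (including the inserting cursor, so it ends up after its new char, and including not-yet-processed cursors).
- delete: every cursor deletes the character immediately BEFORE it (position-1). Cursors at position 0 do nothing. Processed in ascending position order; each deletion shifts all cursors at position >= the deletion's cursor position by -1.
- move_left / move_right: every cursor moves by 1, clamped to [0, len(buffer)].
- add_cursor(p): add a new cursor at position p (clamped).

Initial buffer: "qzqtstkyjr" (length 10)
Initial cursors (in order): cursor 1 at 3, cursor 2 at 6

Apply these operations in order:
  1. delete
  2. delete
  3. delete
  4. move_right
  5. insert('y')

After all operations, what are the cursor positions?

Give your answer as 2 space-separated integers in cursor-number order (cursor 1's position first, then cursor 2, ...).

Answer: 3 3

Derivation:
After op 1 (delete): buffer="qztskyjr" (len 8), cursors c1@2 c2@4, authorship ........
After op 2 (delete): buffer="qtkyjr" (len 6), cursors c1@1 c2@2, authorship ......
After op 3 (delete): buffer="kyjr" (len 4), cursors c1@0 c2@0, authorship ....
After op 4 (move_right): buffer="kyjr" (len 4), cursors c1@1 c2@1, authorship ....
After op 5 (insert('y')): buffer="kyyyjr" (len 6), cursors c1@3 c2@3, authorship .12...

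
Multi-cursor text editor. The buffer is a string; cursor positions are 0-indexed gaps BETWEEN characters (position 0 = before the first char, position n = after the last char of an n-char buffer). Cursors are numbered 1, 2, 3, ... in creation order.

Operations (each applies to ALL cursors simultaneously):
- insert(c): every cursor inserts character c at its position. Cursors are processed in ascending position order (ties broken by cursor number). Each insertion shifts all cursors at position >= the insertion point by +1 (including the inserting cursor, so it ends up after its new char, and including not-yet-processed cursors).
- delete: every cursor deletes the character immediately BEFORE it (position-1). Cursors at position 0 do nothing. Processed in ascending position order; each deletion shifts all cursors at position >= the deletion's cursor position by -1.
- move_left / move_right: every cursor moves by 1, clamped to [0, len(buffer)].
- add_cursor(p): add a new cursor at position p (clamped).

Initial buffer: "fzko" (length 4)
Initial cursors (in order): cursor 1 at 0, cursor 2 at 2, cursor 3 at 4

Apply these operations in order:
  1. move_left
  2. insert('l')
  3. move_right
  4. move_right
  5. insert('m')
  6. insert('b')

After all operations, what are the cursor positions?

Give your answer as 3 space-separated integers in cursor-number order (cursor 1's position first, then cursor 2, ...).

Answer: 5 9 13

Derivation:
After op 1 (move_left): buffer="fzko" (len 4), cursors c1@0 c2@1 c3@3, authorship ....
After op 2 (insert('l')): buffer="lflzklo" (len 7), cursors c1@1 c2@3 c3@6, authorship 1.2..3.
After op 3 (move_right): buffer="lflzklo" (len 7), cursors c1@2 c2@4 c3@7, authorship 1.2..3.
After op 4 (move_right): buffer="lflzklo" (len 7), cursors c1@3 c2@5 c3@7, authorship 1.2..3.
After op 5 (insert('m')): buffer="lflmzkmlom" (len 10), cursors c1@4 c2@7 c3@10, authorship 1.21..23.3
After op 6 (insert('b')): buffer="lflmbzkmblomb" (len 13), cursors c1@5 c2@9 c3@13, authorship 1.211..223.33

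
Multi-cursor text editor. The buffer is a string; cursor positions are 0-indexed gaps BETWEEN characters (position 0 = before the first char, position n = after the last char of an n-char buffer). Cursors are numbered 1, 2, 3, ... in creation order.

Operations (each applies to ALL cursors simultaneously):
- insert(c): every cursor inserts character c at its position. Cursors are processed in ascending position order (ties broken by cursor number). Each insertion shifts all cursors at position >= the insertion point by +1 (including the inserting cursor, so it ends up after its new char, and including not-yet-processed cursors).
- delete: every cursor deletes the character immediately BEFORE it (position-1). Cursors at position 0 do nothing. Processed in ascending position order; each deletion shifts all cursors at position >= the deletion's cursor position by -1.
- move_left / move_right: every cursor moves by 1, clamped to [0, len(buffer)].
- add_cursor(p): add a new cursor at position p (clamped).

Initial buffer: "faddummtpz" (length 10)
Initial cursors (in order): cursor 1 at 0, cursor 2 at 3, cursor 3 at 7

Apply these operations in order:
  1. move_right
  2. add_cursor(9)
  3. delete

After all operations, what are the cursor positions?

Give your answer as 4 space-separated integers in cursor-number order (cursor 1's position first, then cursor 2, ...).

Answer: 0 2 5 5

Derivation:
After op 1 (move_right): buffer="faddummtpz" (len 10), cursors c1@1 c2@4 c3@8, authorship ..........
After op 2 (add_cursor(9)): buffer="faddummtpz" (len 10), cursors c1@1 c2@4 c3@8 c4@9, authorship ..........
After op 3 (delete): buffer="adummz" (len 6), cursors c1@0 c2@2 c3@5 c4@5, authorship ......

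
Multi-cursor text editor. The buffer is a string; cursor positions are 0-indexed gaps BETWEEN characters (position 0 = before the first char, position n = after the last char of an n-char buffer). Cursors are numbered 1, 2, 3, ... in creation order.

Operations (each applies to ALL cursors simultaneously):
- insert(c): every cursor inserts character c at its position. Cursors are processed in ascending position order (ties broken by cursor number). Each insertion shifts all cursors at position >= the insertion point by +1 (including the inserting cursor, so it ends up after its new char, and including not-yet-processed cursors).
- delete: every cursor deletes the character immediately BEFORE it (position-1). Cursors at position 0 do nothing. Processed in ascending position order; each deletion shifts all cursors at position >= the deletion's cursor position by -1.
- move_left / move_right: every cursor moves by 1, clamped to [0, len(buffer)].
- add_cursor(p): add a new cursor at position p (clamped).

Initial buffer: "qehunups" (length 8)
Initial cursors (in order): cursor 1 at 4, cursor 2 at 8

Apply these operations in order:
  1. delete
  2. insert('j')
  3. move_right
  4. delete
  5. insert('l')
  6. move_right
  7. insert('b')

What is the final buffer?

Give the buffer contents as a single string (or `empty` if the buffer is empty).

Answer: qehjlubplb

Derivation:
After op 1 (delete): buffer="qehnup" (len 6), cursors c1@3 c2@6, authorship ......
After op 2 (insert('j')): buffer="qehjnupj" (len 8), cursors c1@4 c2@8, authorship ...1...2
After op 3 (move_right): buffer="qehjnupj" (len 8), cursors c1@5 c2@8, authorship ...1...2
After op 4 (delete): buffer="qehjup" (len 6), cursors c1@4 c2@6, authorship ...1..
After op 5 (insert('l')): buffer="qehjlupl" (len 8), cursors c1@5 c2@8, authorship ...11..2
After op 6 (move_right): buffer="qehjlupl" (len 8), cursors c1@6 c2@8, authorship ...11..2
After op 7 (insert('b')): buffer="qehjlubplb" (len 10), cursors c1@7 c2@10, authorship ...11.1.22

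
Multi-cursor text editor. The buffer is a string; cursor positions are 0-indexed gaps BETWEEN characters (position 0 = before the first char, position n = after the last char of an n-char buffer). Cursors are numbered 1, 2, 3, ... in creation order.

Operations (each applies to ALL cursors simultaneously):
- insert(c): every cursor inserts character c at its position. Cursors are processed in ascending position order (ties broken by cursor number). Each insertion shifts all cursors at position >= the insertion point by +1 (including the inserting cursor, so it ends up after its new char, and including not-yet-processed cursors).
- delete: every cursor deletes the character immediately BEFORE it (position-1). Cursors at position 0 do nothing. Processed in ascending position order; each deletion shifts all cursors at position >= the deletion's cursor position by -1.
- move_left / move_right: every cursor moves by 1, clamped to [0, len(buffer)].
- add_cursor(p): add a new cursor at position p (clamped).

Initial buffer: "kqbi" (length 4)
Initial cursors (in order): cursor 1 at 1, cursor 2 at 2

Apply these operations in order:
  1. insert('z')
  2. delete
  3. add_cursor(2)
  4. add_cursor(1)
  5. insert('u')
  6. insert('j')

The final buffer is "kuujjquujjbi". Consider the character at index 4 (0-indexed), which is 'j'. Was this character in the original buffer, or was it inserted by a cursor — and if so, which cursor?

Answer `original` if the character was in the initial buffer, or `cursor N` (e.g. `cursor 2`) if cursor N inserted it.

After op 1 (insert('z')): buffer="kzqzbi" (len 6), cursors c1@2 c2@4, authorship .1.2..
After op 2 (delete): buffer="kqbi" (len 4), cursors c1@1 c2@2, authorship ....
After op 3 (add_cursor(2)): buffer="kqbi" (len 4), cursors c1@1 c2@2 c3@2, authorship ....
After op 4 (add_cursor(1)): buffer="kqbi" (len 4), cursors c1@1 c4@1 c2@2 c3@2, authorship ....
After op 5 (insert('u')): buffer="kuuquubi" (len 8), cursors c1@3 c4@3 c2@6 c3@6, authorship .14.23..
After op 6 (insert('j')): buffer="kuujjquujjbi" (len 12), cursors c1@5 c4@5 c2@10 c3@10, authorship .1414.2323..
Authorship (.=original, N=cursor N): . 1 4 1 4 . 2 3 2 3 . .
Index 4: author = 4

Answer: cursor 4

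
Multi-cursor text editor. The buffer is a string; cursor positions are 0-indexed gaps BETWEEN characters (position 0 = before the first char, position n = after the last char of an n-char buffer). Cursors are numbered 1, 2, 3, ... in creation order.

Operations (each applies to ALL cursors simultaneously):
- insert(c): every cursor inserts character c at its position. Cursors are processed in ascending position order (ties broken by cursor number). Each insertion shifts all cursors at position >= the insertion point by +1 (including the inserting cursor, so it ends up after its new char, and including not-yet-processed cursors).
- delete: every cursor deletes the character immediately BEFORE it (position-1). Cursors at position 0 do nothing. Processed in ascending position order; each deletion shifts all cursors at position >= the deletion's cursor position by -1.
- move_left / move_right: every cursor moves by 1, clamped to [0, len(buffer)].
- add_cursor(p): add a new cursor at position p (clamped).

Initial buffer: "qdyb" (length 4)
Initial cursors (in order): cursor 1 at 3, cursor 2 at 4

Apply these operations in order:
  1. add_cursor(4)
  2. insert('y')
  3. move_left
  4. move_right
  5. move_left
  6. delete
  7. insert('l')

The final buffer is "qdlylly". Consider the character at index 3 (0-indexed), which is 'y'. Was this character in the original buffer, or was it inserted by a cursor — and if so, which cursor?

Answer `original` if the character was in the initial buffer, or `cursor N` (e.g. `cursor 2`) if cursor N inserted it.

After op 1 (add_cursor(4)): buffer="qdyb" (len 4), cursors c1@3 c2@4 c3@4, authorship ....
After op 2 (insert('y')): buffer="qdyybyy" (len 7), cursors c1@4 c2@7 c3@7, authorship ...1.23
After op 3 (move_left): buffer="qdyybyy" (len 7), cursors c1@3 c2@6 c3@6, authorship ...1.23
After op 4 (move_right): buffer="qdyybyy" (len 7), cursors c1@4 c2@7 c3@7, authorship ...1.23
After op 5 (move_left): buffer="qdyybyy" (len 7), cursors c1@3 c2@6 c3@6, authorship ...1.23
After op 6 (delete): buffer="qdyy" (len 4), cursors c1@2 c2@3 c3@3, authorship ..13
After op 7 (insert('l')): buffer="qdlylly" (len 7), cursors c1@3 c2@6 c3@6, authorship ..11233
Authorship (.=original, N=cursor N): . . 1 1 2 3 3
Index 3: author = 1

Answer: cursor 1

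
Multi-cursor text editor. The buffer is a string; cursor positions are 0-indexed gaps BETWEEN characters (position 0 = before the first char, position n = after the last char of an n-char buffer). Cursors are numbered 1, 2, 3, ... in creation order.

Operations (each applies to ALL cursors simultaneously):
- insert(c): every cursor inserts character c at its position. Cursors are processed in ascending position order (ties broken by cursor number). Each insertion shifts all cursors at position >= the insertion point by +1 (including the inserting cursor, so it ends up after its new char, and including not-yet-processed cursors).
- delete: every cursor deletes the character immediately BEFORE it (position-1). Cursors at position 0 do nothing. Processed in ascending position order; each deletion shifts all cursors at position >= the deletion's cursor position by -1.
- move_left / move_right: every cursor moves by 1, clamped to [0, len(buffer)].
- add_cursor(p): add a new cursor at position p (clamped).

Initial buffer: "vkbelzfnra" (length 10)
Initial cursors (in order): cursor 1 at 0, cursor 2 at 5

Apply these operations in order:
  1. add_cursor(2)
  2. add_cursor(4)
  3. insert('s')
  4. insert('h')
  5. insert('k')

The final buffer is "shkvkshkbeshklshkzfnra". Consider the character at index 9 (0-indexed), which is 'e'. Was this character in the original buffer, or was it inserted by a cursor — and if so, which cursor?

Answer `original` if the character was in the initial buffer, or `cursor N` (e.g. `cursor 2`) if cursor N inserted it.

After op 1 (add_cursor(2)): buffer="vkbelzfnra" (len 10), cursors c1@0 c3@2 c2@5, authorship ..........
After op 2 (add_cursor(4)): buffer="vkbelzfnra" (len 10), cursors c1@0 c3@2 c4@4 c2@5, authorship ..........
After op 3 (insert('s')): buffer="svksbeslszfnra" (len 14), cursors c1@1 c3@4 c4@7 c2@9, authorship 1..3..4.2.....
After op 4 (insert('h')): buffer="shvkshbeshlshzfnra" (len 18), cursors c1@2 c3@6 c4@10 c2@13, authorship 11..33..44.22.....
After op 5 (insert('k')): buffer="shkvkshkbeshklshkzfnra" (len 22), cursors c1@3 c3@8 c4@13 c2@17, authorship 111..333..444.222.....
Authorship (.=original, N=cursor N): 1 1 1 . . 3 3 3 . . 4 4 4 . 2 2 2 . . . . .
Index 9: author = original

Answer: original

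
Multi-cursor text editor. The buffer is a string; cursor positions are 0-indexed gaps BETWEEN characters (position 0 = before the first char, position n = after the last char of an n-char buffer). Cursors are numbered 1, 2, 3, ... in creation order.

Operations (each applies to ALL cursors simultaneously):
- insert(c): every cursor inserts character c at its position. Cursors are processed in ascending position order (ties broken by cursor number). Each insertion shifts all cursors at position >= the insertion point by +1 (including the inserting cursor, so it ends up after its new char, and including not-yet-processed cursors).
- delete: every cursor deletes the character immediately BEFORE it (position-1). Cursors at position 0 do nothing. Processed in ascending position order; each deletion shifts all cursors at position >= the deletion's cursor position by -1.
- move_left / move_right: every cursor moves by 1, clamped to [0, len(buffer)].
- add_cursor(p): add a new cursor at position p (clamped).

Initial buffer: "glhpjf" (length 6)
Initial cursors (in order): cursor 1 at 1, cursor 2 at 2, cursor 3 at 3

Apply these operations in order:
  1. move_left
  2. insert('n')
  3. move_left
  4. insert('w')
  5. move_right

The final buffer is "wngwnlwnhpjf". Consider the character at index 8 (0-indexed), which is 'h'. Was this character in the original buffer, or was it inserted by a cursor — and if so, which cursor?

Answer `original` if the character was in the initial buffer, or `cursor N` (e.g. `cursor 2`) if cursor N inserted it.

Answer: original

Derivation:
After op 1 (move_left): buffer="glhpjf" (len 6), cursors c1@0 c2@1 c3@2, authorship ......
After op 2 (insert('n')): buffer="ngnlnhpjf" (len 9), cursors c1@1 c2@3 c3@5, authorship 1.2.3....
After op 3 (move_left): buffer="ngnlnhpjf" (len 9), cursors c1@0 c2@2 c3@4, authorship 1.2.3....
After op 4 (insert('w')): buffer="wngwnlwnhpjf" (len 12), cursors c1@1 c2@4 c3@7, authorship 11.22.33....
After op 5 (move_right): buffer="wngwnlwnhpjf" (len 12), cursors c1@2 c2@5 c3@8, authorship 11.22.33....
Authorship (.=original, N=cursor N): 1 1 . 2 2 . 3 3 . . . .
Index 8: author = original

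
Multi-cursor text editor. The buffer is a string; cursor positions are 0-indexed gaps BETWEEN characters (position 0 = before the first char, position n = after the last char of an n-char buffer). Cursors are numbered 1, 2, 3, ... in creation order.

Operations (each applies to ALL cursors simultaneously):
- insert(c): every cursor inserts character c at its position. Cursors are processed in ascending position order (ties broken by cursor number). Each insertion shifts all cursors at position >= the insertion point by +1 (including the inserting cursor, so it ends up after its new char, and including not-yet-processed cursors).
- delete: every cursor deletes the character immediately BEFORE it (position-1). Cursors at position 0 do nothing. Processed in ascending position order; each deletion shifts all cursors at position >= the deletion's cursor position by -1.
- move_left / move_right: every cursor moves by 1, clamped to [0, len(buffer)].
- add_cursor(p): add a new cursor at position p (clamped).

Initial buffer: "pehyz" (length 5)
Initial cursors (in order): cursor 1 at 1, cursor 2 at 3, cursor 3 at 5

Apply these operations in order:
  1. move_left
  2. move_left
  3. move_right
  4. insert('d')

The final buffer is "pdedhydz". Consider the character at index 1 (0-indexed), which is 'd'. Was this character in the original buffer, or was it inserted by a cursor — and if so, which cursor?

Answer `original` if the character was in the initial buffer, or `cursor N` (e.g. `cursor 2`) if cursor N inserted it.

After op 1 (move_left): buffer="pehyz" (len 5), cursors c1@0 c2@2 c3@4, authorship .....
After op 2 (move_left): buffer="pehyz" (len 5), cursors c1@0 c2@1 c3@3, authorship .....
After op 3 (move_right): buffer="pehyz" (len 5), cursors c1@1 c2@2 c3@4, authorship .....
After op 4 (insert('d')): buffer="pdedhydz" (len 8), cursors c1@2 c2@4 c3@7, authorship .1.2..3.
Authorship (.=original, N=cursor N): . 1 . 2 . . 3 .
Index 1: author = 1

Answer: cursor 1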